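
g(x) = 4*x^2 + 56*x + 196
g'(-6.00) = 8.00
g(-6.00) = 4.00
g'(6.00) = 104.00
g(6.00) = 676.00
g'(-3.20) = 30.40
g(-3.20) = 57.76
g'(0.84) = 62.72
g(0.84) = 245.86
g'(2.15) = 73.20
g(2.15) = 334.89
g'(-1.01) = 47.92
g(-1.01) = 143.52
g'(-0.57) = 51.44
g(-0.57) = 165.38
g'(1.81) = 70.48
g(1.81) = 310.46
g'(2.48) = 75.84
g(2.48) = 359.48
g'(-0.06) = 55.52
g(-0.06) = 192.65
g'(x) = 8*x + 56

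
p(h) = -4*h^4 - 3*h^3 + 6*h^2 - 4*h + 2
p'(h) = -16*h^3 - 9*h^2 + 12*h - 4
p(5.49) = -3969.23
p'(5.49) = -2856.89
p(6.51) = -7781.73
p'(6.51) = -4721.61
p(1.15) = -6.22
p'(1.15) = -26.44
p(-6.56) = -6274.22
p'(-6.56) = 4046.78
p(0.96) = -2.36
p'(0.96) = -14.93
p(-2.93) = -154.11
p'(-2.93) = 286.04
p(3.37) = -574.07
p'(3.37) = -678.14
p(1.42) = -16.43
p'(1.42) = -50.92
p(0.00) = 2.00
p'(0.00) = -4.00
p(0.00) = 2.00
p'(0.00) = -4.00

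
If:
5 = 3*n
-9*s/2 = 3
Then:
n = 5/3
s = -2/3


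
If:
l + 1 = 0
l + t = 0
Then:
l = -1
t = 1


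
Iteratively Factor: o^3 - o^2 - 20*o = (o)*(o^2 - o - 20) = o*(o - 5)*(o + 4)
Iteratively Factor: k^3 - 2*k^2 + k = (k - 1)*(k^2 - k) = (k - 1)^2*(k)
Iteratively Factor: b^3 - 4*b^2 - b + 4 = (b - 1)*(b^2 - 3*b - 4) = (b - 4)*(b - 1)*(b + 1)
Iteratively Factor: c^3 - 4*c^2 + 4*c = (c)*(c^2 - 4*c + 4) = c*(c - 2)*(c - 2)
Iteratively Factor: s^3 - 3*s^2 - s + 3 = (s - 3)*(s^2 - 1) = (s - 3)*(s + 1)*(s - 1)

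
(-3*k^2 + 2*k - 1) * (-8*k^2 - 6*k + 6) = 24*k^4 + 2*k^3 - 22*k^2 + 18*k - 6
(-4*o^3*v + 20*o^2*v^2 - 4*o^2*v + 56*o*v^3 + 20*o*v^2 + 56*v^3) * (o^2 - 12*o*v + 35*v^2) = -4*o^5*v + 68*o^4*v^2 - 4*o^4*v - 324*o^3*v^3 + 68*o^3*v^2 + 28*o^2*v^4 - 324*o^2*v^3 + 1960*o*v^5 + 28*o*v^4 + 1960*v^5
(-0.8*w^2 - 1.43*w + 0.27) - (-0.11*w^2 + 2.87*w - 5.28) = -0.69*w^2 - 4.3*w + 5.55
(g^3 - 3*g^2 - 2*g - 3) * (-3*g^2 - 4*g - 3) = -3*g^5 + 5*g^4 + 15*g^3 + 26*g^2 + 18*g + 9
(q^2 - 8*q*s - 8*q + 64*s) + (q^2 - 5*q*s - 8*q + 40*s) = 2*q^2 - 13*q*s - 16*q + 104*s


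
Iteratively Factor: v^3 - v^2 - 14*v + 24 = (v - 2)*(v^2 + v - 12) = (v - 2)*(v + 4)*(v - 3)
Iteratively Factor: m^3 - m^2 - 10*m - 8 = (m - 4)*(m^2 + 3*m + 2) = (m - 4)*(m + 2)*(m + 1)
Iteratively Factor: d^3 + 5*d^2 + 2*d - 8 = (d + 2)*(d^2 + 3*d - 4) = (d + 2)*(d + 4)*(d - 1)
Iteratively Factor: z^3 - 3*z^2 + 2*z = (z)*(z^2 - 3*z + 2) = z*(z - 2)*(z - 1)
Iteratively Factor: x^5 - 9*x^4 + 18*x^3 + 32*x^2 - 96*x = (x - 4)*(x^4 - 5*x^3 - 2*x^2 + 24*x) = (x - 4)^2*(x^3 - x^2 - 6*x) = (x - 4)^2*(x - 3)*(x^2 + 2*x) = (x - 4)^2*(x - 3)*(x + 2)*(x)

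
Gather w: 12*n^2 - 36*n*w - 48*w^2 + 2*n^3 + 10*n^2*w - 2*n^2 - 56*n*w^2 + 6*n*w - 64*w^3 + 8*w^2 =2*n^3 + 10*n^2 - 64*w^3 + w^2*(-56*n - 40) + w*(10*n^2 - 30*n)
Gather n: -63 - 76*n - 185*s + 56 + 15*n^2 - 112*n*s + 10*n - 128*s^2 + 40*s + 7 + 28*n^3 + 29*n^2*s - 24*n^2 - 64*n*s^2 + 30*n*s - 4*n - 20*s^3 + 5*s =28*n^3 + n^2*(29*s - 9) + n*(-64*s^2 - 82*s - 70) - 20*s^3 - 128*s^2 - 140*s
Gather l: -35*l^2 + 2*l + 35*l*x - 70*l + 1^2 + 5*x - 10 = -35*l^2 + l*(35*x - 68) + 5*x - 9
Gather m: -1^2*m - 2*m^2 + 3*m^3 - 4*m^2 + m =3*m^3 - 6*m^2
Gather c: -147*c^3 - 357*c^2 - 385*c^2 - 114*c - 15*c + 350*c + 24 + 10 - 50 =-147*c^3 - 742*c^2 + 221*c - 16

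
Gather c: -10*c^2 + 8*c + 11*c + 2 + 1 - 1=-10*c^2 + 19*c + 2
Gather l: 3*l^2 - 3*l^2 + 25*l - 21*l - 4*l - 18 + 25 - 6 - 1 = 0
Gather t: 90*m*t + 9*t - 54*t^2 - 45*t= -54*t^2 + t*(90*m - 36)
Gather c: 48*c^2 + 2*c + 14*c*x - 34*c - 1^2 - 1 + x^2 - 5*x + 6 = 48*c^2 + c*(14*x - 32) + x^2 - 5*x + 4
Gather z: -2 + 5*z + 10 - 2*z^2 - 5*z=8 - 2*z^2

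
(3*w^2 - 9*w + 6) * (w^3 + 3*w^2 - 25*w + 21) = 3*w^5 - 96*w^3 + 306*w^2 - 339*w + 126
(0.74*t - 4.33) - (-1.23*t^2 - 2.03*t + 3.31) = 1.23*t^2 + 2.77*t - 7.64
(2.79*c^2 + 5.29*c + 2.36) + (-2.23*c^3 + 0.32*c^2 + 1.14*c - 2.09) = -2.23*c^3 + 3.11*c^2 + 6.43*c + 0.27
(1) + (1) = 2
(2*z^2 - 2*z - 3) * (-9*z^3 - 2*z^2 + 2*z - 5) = -18*z^5 + 14*z^4 + 35*z^3 - 8*z^2 + 4*z + 15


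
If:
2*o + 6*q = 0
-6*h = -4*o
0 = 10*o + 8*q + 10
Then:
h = -10/11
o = -15/11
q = 5/11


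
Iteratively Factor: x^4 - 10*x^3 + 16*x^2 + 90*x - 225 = (x - 5)*(x^3 - 5*x^2 - 9*x + 45) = (x - 5)^2*(x^2 - 9) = (x - 5)^2*(x + 3)*(x - 3)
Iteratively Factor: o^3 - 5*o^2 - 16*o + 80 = (o + 4)*(o^2 - 9*o + 20) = (o - 4)*(o + 4)*(o - 5)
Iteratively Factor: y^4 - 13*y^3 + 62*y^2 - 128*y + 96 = (y - 2)*(y^3 - 11*y^2 + 40*y - 48) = (y - 4)*(y - 2)*(y^2 - 7*y + 12) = (y - 4)*(y - 3)*(y - 2)*(y - 4)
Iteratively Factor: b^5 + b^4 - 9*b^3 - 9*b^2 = (b + 3)*(b^4 - 2*b^3 - 3*b^2) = (b + 1)*(b + 3)*(b^3 - 3*b^2) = b*(b + 1)*(b + 3)*(b^2 - 3*b) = b*(b - 3)*(b + 1)*(b + 3)*(b)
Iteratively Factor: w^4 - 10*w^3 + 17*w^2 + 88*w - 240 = (w + 3)*(w^3 - 13*w^2 + 56*w - 80) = (w - 5)*(w + 3)*(w^2 - 8*w + 16) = (w - 5)*(w - 4)*(w + 3)*(w - 4)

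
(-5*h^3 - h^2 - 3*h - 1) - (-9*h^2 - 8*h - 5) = -5*h^3 + 8*h^2 + 5*h + 4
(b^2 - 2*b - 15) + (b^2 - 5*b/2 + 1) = 2*b^2 - 9*b/2 - 14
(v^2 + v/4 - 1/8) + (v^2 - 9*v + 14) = 2*v^2 - 35*v/4 + 111/8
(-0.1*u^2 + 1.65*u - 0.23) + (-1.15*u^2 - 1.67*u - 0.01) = -1.25*u^2 - 0.02*u - 0.24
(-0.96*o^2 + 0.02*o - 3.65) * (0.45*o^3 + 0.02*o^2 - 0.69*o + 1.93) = -0.432*o^5 - 0.0102*o^4 - 0.9797*o^3 - 1.9396*o^2 + 2.5571*o - 7.0445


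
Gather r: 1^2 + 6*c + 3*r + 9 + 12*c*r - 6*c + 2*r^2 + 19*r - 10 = 2*r^2 + r*(12*c + 22)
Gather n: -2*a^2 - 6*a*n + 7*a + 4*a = -2*a^2 - 6*a*n + 11*a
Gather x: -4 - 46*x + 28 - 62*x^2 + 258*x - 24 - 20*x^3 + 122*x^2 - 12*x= -20*x^3 + 60*x^2 + 200*x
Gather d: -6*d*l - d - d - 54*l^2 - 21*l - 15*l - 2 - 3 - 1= d*(-6*l - 2) - 54*l^2 - 36*l - 6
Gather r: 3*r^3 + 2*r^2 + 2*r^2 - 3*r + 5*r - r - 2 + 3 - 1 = 3*r^3 + 4*r^2 + r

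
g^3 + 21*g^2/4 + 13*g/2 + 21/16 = (g + 1/4)*(g + 3/2)*(g + 7/2)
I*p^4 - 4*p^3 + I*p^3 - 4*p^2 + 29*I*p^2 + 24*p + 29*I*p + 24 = (p - 3*I)*(p - I)*(p + 8*I)*(I*p + I)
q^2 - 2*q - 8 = (q - 4)*(q + 2)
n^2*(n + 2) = n^3 + 2*n^2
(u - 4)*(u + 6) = u^2 + 2*u - 24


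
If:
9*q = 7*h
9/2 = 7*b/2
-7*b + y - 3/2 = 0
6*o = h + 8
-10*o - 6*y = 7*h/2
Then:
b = 9/7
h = -458/31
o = -35/31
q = -3206/279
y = 21/2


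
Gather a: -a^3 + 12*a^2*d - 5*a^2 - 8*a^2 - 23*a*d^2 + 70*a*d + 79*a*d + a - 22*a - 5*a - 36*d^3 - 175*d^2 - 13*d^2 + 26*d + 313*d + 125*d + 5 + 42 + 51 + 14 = -a^3 + a^2*(12*d - 13) + a*(-23*d^2 + 149*d - 26) - 36*d^3 - 188*d^2 + 464*d + 112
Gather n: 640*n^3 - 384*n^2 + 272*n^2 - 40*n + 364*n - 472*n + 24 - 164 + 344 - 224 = 640*n^3 - 112*n^2 - 148*n - 20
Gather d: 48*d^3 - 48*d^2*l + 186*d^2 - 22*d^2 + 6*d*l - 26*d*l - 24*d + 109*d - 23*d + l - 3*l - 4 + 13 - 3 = 48*d^3 + d^2*(164 - 48*l) + d*(62 - 20*l) - 2*l + 6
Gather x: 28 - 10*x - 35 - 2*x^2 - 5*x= -2*x^2 - 15*x - 7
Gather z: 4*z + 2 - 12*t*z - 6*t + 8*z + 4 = -6*t + z*(12 - 12*t) + 6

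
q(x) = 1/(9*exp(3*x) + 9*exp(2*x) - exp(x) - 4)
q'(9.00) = 0.00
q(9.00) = 0.00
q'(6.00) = 0.00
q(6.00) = 0.00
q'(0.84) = -0.02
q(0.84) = 0.01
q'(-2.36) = -0.01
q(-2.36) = -0.25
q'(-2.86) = -0.00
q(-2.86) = -0.25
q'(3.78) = -0.00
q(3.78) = 0.00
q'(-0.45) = -7.45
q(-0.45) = 0.74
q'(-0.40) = -3.58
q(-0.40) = 0.48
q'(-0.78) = -2.05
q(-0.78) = -0.59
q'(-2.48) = -0.00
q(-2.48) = -0.25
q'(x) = (-27*exp(3*x) - 18*exp(2*x) + exp(x))/(9*exp(3*x) + 9*exp(2*x) - exp(x) - 4)^2 = (-27*exp(2*x) - 18*exp(x) + 1)*exp(x)/(9*exp(3*x) + 9*exp(2*x) - exp(x) - 4)^2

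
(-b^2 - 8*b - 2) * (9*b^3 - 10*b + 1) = -9*b^5 - 72*b^4 - 8*b^3 + 79*b^2 + 12*b - 2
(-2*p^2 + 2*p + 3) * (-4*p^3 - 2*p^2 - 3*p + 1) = 8*p^5 - 4*p^4 - 10*p^3 - 14*p^2 - 7*p + 3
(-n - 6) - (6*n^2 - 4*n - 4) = -6*n^2 + 3*n - 2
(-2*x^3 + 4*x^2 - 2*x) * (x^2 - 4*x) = -2*x^5 + 12*x^4 - 18*x^3 + 8*x^2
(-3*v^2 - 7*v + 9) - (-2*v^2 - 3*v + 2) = -v^2 - 4*v + 7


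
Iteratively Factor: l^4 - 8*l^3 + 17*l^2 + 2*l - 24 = (l - 3)*(l^3 - 5*l^2 + 2*l + 8) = (l - 4)*(l - 3)*(l^2 - l - 2) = (l - 4)*(l - 3)*(l - 2)*(l + 1)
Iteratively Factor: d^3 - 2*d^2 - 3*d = (d + 1)*(d^2 - 3*d) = d*(d + 1)*(d - 3)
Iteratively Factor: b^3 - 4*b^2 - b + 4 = (b + 1)*(b^2 - 5*b + 4) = (b - 1)*(b + 1)*(b - 4)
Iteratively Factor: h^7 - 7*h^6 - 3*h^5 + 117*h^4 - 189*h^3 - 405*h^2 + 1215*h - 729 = (h - 3)*(h^6 - 4*h^5 - 15*h^4 + 72*h^3 + 27*h^2 - 324*h + 243) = (h - 3)^2*(h^5 - h^4 - 18*h^3 + 18*h^2 + 81*h - 81) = (h - 3)^3*(h^4 + 2*h^3 - 12*h^2 - 18*h + 27) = (h - 3)^3*(h + 3)*(h^3 - h^2 - 9*h + 9) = (h - 3)^4*(h + 3)*(h^2 + 2*h - 3) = (h - 3)^4*(h - 1)*(h + 3)*(h + 3)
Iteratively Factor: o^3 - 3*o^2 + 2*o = (o - 1)*(o^2 - 2*o) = (o - 2)*(o - 1)*(o)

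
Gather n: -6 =-6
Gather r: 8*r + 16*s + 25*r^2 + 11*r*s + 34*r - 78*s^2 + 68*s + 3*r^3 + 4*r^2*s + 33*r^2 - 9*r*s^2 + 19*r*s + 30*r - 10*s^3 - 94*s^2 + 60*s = 3*r^3 + r^2*(4*s + 58) + r*(-9*s^2 + 30*s + 72) - 10*s^3 - 172*s^2 + 144*s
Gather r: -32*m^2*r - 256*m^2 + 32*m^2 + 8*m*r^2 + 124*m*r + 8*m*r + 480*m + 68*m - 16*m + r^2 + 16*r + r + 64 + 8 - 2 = -224*m^2 + 532*m + r^2*(8*m + 1) + r*(-32*m^2 + 132*m + 17) + 70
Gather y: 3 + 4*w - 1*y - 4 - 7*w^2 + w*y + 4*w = -7*w^2 + 8*w + y*(w - 1) - 1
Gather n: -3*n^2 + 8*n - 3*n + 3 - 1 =-3*n^2 + 5*n + 2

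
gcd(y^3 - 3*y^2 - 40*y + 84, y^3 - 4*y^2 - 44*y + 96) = y^2 + 4*y - 12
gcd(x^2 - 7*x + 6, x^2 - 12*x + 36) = x - 6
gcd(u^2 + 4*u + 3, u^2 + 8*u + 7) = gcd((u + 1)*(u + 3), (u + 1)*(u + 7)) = u + 1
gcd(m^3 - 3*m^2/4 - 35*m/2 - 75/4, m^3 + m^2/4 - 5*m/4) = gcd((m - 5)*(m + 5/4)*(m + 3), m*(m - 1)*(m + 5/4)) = m + 5/4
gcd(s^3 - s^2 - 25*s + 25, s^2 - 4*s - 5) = s - 5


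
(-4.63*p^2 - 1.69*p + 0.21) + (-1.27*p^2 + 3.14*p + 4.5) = -5.9*p^2 + 1.45*p + 4.71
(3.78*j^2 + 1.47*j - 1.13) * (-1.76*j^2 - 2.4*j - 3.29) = -6.6528*j^4 - 11.6592*j^3 - 13.9754*j^2 - 2.1243*j + 3.7177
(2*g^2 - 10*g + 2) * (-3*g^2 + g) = -6*g^4 + 32*g^3 - 16*g^2 + 2*g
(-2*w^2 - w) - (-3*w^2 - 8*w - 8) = w^2 + 7*w + 8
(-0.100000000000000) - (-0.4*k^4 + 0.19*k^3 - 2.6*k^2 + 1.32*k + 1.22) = 0.4*k^4 - 0.19*k^3 + 2.6*k^2 - 1.32*k - 1.32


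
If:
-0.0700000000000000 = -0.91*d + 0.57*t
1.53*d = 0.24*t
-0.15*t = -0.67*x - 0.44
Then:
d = -0.03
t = -0.16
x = -0.69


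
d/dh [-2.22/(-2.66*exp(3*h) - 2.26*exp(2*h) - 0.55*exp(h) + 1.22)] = (-17.7156*exp(2*h) - 10.0344*exp(h) - 1.221)*exp(h)/(2.66*exp(3*h) + 2.26*exp(2*h) + 0.55*exp(h) - 1.22)^2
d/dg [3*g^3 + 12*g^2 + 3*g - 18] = 9*g^2 + 24*g + 3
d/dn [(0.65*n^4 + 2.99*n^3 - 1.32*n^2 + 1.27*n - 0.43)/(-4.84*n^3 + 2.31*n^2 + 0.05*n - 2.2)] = (-3.146*n^6 + 3.003*n^5 + 0.615600000000001*n^4 + 6.8726*n^3 - 28.9773*n^2 + 7.7946*n - 2.7725)/(23.4256*n^6 - 22.3608*n^5 + 4.8521*n^4 + 21.527*n^3 - 10.1615*n^2 - 0.22*n + 4.84)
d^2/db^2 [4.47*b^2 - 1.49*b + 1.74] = 8.94000000000000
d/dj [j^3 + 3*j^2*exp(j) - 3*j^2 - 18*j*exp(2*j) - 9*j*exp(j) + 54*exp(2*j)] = 3*j^2*exp(j) + 3*j^2 - 36*j*exp(2*j) - 3*j*exp(j) - 6*j + 90*exp(2*j) - 9*exp(j)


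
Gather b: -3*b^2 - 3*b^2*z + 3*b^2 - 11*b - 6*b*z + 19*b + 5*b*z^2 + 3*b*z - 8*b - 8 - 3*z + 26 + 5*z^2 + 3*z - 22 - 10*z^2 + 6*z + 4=-3*b^2*z + b*(5*z^2 - 3*z) - 5*z^2 + 6*z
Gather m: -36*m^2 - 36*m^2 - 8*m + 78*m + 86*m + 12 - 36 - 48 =-72*m^2 + 156*m - 72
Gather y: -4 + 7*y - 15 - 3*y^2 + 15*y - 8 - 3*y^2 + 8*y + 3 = -6*y^2 + 30*y - 24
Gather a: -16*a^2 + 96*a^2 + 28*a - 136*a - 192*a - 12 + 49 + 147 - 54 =80*a^2 - 300*a + 130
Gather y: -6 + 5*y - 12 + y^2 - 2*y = y^2 + 3*y - 18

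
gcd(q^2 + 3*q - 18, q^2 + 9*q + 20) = 1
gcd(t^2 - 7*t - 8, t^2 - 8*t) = t - 8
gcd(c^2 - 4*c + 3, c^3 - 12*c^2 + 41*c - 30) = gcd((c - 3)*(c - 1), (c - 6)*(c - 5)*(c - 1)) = c - 1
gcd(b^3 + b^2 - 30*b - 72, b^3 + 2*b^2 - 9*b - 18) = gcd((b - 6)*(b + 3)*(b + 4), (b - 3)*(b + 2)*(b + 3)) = b + 3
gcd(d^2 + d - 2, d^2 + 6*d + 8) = d + 2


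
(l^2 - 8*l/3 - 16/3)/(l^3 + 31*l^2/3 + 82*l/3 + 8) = (3*l^2 - 8*l - 16)/(3*l^3 + 31*l^2 + 82*l + 24)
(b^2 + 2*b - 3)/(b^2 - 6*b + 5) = (b + 3)/(b - 5)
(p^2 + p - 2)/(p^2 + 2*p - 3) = (p + 2)/(p + 3)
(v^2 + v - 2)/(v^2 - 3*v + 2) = (v + 2)/(v - 2)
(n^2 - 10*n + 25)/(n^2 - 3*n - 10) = (n - 5)/(n + 2)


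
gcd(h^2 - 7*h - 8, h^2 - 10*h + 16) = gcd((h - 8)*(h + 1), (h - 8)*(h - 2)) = h - 8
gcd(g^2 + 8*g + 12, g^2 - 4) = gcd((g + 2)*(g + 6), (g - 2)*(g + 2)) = g + 2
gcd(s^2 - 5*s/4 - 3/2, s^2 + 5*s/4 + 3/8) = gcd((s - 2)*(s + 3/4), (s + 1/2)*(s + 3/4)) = s + 3/4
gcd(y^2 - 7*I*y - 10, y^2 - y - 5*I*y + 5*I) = y - 5*I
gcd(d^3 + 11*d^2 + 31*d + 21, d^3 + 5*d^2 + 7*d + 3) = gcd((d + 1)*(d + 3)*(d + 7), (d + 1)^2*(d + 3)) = d^2 + 4*d + 3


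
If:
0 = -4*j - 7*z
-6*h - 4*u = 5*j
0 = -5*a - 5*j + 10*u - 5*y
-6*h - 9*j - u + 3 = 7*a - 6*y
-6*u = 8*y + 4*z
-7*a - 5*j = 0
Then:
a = 33/37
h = 449/370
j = -231/185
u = -48/185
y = -6/37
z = 132/185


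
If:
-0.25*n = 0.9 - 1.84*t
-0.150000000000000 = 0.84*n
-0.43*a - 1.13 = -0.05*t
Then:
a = -2.57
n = -0.18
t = 0.46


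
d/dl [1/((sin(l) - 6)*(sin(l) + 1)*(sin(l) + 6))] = (-3*sin(l)^2 - 2*sin(l) + 36)*cos(l)/((sin(l) - 6)^2*(sin(l) + 1)^2*(sin(l) + 6)^2)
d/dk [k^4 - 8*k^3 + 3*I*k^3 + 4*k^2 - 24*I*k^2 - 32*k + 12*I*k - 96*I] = 4*k^3 + k^2*(-24 + 9*I) + k*(8 - 48*I) - 32 + 12*I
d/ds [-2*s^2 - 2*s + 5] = -4*s - 2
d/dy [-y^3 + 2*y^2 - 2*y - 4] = -3*y^2 + 4*y - 2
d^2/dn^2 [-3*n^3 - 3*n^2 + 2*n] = -18*n - 6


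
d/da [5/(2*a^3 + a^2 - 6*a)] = 10*(-3*a^2 - a + 3)/(a^2*(2*a^2 + a - 6)^2)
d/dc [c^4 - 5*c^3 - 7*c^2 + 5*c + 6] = 4*c^3 - 15*c^2 - 14*c + 5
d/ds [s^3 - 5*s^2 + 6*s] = 3*s^2 - 10*s + 6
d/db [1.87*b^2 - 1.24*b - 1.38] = 3.74*b - 1.24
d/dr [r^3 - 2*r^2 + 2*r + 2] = 3*r^2 - 4*r + 2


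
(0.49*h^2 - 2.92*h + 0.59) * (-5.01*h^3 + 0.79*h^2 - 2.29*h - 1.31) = -2.4549*h^5 + 15.0163*h^4 - 6.3848*h^3 + 6.511*h^2 + 2.4741*h - 0.7729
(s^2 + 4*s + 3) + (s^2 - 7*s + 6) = 2*s^2 - 3*s + 9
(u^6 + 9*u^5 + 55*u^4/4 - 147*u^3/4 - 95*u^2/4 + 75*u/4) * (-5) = -5*u^6 - 45*u^5 - 275*u^4/4 + 735*u^3/4 + 475*u^2/4 - 375*u/4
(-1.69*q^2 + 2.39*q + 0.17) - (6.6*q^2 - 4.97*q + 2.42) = -8.29*q^2 + 7.36*q - 2.25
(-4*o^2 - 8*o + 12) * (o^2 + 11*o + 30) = -4*o^4 - 52*o^3 - 196*o^2 - 108*o + 360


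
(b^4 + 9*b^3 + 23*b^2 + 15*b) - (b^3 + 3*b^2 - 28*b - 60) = b^4 + 8*b^3 + 20*b^2 + 43*b + 60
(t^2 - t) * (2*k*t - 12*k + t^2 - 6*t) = 2*k*t^3 - 14*k*t^2 + 12*k*t + t^4 - 7*t^3 + 6*t^2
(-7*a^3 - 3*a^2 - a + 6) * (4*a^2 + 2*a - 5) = -28*a^5 - 26*a^4 + 25*a^3 + 37*a^2 + 17*a - 30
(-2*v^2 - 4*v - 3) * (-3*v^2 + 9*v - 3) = 6*v^4 - 6*v^3 - 21*v^2 - 15*v + 9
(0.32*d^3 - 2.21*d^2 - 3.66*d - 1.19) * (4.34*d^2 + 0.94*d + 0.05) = 1.3888*d^5 - 9.2906*d^4 - 17.9458*d^3 - 8.7155*d^2 - 1.3016*d - 0.0595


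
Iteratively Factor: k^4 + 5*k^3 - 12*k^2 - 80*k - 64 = (k + 4)*(k^3 + k^2 - 16*k - 16) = (k + 1)*(k + 4)*(k^2 - 16) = (k + 1)*(k + 4)^2*(k - 4)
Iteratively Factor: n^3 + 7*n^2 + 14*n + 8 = (n + 2)*(n^2 + 5*n + 4) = (n + 2)*(n + 4)*(n + 1)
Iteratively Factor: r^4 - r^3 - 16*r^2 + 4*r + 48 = (r + 2)*(r^3 - 3*r^2 - 10*r + 24) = (r + 2)*(r + 3)*(r^2 - 6*r + 8) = (r - 2)*(r + 2)*(r + 3)*(r - 4)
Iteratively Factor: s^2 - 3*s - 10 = (s + 2)*(s - 5)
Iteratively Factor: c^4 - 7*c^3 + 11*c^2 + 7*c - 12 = (c - 3)*(c^3 - 4*c^2 - c + 4) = (c - 4)*(c - 3)*(c^2 - 1) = (c - 4)*(c - 3)*(c - 1)*(c + 1)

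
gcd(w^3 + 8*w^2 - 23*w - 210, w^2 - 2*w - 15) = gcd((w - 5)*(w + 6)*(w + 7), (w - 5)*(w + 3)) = w - 5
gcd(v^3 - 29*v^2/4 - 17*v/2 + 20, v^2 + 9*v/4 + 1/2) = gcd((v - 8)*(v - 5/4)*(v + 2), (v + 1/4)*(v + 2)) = v + 2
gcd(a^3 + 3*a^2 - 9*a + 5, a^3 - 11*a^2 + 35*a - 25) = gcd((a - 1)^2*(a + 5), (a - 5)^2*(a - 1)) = a - 1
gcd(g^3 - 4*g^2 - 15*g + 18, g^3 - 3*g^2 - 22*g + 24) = g^2 - 7*g + 6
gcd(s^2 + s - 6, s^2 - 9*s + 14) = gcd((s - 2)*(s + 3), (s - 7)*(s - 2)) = s - 2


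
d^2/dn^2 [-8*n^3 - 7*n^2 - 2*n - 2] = -48*n - 14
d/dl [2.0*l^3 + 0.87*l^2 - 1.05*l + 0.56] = 6.0*l^2 + 1.74*l - 1.05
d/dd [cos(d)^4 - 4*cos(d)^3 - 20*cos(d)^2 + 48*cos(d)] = 4*(-cos(d)^3 + 3*cos(d)^2 + 10*cos(d) - 12)*sin(d)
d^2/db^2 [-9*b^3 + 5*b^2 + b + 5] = 10 - 54*b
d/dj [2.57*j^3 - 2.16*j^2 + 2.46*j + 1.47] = 7.71*j^2 - 4.32*j + 2.46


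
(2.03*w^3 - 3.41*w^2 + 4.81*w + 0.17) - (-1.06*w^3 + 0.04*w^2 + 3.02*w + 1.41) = 3.09*w^3 - 3.45*w^2 + 1.79*w - 1.24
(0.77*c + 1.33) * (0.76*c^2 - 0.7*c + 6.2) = 0.5852*c^3 + 0.4718*c^2 + 3.843*c + 8.246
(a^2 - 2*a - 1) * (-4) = -4*a^2 + 8*a + 4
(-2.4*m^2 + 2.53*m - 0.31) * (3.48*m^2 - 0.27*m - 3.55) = -8.352*m^4 + 9.4524*m^3 + 6.7581*m^2 - 8.8978*m + 1.1005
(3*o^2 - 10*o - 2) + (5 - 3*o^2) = 3 - 10*o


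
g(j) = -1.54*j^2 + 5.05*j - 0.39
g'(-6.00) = 23.53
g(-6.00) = -86.13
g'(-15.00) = 51.25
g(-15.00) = -422.64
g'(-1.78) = 10.53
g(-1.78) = -14.26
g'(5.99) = -13.40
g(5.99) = -25.40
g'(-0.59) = 6.87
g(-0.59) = -3.91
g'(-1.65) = 10.13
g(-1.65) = -12.92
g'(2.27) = -1.94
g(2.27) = 3.14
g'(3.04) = -4.31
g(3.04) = 0.73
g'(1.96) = -0.99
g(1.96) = 3.59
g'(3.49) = -5.70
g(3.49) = -1.52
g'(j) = 5.05 - 3.08*j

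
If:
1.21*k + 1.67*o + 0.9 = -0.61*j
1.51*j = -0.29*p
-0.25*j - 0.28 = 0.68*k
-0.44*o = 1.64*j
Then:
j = 0.07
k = -0.44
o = -0.25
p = -0.35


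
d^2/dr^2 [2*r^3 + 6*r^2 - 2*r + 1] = 12*r + 12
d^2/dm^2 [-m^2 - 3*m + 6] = -2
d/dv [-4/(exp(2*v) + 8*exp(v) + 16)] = 8*(exp(v) + 4)*exp(v)/(exp(2*v) + 8*exp(v) + 16)^2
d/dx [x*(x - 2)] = 2*x - 2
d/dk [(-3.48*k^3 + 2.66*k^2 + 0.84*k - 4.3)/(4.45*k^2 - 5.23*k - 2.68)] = (-15.486*k^4 + 36.4008*k^3 + 10.3294*k^2 + 24.0124*k - 24.7402)/(19.8025*k^4 - 46.547*k^3 + 3.5009*k^2 + 28.0328*k + 7.1824)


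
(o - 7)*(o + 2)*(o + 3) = o^3 - 2*o^2 - 29*o - 42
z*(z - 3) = z^2 - 3*z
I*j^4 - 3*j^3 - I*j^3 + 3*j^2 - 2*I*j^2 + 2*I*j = j*(j + I)*(j + 2*I)*(I*j - I)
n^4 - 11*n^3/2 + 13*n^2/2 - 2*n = n*(n - 4)*(n - 1)*(n - 1/2)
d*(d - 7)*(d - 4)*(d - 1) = d^4 - 12*d^3 + 39*d^2 - 28*d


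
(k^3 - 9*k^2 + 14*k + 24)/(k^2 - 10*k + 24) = k + 1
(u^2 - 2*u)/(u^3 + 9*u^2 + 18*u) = (u - 2)/(u^2 + 9*u + 18)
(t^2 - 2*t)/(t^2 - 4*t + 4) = t/(t - 2)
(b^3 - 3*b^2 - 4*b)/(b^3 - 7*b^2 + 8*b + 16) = b/(b - 4)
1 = 1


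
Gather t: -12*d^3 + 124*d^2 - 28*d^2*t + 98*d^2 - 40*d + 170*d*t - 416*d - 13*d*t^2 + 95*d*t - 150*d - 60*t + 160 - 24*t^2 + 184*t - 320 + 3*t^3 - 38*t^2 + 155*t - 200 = -12*d^3 + 222*d^2 - 606*d + 3*t^3 + t^2*(-13*d - 62) + t*(-28*d^2 + 265*d + 279) - 360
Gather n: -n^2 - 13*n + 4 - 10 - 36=-n^2 - 13*n - 42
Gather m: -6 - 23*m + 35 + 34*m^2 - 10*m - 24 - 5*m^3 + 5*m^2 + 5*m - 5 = -5*m^3 + 39*m^2 - 28*m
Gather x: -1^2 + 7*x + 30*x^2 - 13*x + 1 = 30*x^2 - 6*x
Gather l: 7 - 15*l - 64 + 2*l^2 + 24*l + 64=2*l^2 + 9*l + 7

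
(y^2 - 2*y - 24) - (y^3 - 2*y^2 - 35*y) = -y^3 + 3*y^2 + 33*y - 24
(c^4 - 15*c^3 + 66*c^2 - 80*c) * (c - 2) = c^5 - 17*c^4 + 96*c^3 - 212*c^2 + 160*c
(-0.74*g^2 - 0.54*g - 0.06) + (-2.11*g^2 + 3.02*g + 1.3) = -2.85*g^2 + 2.48*g + 1.24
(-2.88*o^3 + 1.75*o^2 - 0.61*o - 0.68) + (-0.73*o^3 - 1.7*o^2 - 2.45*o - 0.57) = -3.61*o^3 + 0.05*o^2 - 3.06*o - 1.25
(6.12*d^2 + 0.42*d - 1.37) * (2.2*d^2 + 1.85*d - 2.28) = 13.464*d^4 + 12.246*d^3 - 16.1906*d^2 - 3.4921*d + 3.1236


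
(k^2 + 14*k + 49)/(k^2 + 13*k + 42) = (k + 7)/(k + 6)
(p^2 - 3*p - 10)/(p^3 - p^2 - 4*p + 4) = (p - 5)/(p^2 - 3*p + 2)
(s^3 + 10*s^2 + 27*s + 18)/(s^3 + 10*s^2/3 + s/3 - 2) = 3*(s + 6)/(3*s - 2)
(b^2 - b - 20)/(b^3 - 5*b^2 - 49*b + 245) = (b + 4)/(b^2 - 49)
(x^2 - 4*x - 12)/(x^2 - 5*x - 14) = (x - 6)/(x - 7)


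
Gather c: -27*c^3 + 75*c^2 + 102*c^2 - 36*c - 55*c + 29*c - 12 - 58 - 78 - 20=-27*c^3 + 177*c^2 - 62*c - 168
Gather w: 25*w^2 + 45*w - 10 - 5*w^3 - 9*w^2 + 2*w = -5*w^3 + 16*w^2 + 47*w - 10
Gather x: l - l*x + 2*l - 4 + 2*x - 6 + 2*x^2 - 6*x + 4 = 3*l + 2*x^2 + x*(-l - 4) - 6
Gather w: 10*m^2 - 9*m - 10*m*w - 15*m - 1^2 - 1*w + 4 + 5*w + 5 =10*m^2 - 24*m + w*(4 - 10*m) + 8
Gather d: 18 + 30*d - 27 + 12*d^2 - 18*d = 12*d^2 + 12*d - 9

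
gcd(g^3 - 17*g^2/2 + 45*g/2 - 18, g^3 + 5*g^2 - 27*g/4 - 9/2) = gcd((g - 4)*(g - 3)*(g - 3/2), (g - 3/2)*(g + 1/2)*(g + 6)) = g - 3/2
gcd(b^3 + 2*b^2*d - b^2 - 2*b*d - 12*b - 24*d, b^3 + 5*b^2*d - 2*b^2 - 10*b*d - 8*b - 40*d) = b - 4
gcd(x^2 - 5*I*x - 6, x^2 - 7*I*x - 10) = x - 2*I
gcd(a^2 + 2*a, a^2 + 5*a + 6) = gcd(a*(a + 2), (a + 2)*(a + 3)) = a + 2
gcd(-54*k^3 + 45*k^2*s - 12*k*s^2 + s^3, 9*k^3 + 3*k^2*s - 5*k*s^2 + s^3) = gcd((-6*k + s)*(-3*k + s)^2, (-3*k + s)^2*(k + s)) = 9*k^2 - 6*k*s + s^2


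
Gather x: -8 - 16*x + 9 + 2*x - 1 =-14*x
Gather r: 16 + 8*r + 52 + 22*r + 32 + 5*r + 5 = 35*r + 105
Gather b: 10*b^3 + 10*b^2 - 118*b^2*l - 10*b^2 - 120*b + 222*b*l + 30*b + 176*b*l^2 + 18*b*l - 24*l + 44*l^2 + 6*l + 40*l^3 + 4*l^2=10*b^3 - 118*b^2*l + b*(176*l^2 + 240*l - 90) + 40*l^3 + 48*l^2 - 18*l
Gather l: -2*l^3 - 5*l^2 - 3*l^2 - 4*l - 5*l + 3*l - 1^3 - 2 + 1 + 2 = -2*l^3 - 8*l^2 - 6*l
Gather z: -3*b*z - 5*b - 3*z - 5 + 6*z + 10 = -5*b + z*(3 - 3*b) + 5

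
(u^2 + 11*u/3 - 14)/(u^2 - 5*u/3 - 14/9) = 3*(u + 6)/(3*u + 2)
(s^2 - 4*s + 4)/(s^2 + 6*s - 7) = (s^2 - 4*s + 4)/(s^2 + 6*s - 7)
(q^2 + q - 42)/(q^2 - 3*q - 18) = (q + 7)/(q + 3)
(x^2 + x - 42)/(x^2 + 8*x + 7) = (x - 6)/(x + 1)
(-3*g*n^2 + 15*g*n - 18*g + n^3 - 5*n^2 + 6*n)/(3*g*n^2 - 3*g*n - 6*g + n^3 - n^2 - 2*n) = (-3*g*n + 9*g + n^2 - 3*n)/(3*g*n + 3*g + n^2 + n)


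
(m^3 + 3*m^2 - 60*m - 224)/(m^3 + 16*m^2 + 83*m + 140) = (m - 8)/(m + 5)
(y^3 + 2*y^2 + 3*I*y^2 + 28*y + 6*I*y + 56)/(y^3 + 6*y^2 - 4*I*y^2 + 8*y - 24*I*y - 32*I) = (y + 7*I)/(y + 4)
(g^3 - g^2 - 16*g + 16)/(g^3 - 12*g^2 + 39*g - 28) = (g + 4)/(g - 7)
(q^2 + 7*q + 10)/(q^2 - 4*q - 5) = (q^2 + 7*q + 10)/(q^2 - 4*q - 5)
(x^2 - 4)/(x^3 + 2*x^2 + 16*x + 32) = (x - 2)/(x^2 + 16)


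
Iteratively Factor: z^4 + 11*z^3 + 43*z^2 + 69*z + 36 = (z + 1)*(z^3 + 10*z^2 + 33*z + 36) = (z + 1)*(z + 3)*(z^2 + 7*z + 12) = (z + 1)*(z + 3)*(z + 4)*(z + 3)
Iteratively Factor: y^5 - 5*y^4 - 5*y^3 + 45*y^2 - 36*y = (y)*(y^4 - 5*y^3 - 5*y^2 + 45*y - 36) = y*(y - 4)*(y^3 - y^2 - 9*y + 9) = y*(y - 4)*(y - 3)*(y^2 + 2*y - 3) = y*(y - 4)*(y - 3)*(y - 1)*(y + 3)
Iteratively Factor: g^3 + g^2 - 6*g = (g - 2)*(g^2 + 3*g) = (g - 2)*(g + 3)*(g)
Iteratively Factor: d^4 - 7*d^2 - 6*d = (d)*(d^3 - 7*d - 6) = d*(d + 2)*(d^2 - 2*d - 3) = d*(d - 3)*(d + 2)*(d + 1)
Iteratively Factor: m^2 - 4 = (m + 2)*(m - 2)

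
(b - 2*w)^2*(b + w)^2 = b^4 - 2*b^3*w - 3*b^2*w^2 + 4*b*w^3 + 4*w^4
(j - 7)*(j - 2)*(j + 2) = j^3 - 7*j^2 - 4*j + 28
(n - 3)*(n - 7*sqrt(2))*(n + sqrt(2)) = n^3 - 6*sqrt(2)*n^2 - 3*n^2 - 14*n + 18*sqrt(2)*n + 42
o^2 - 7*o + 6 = (o - 6)*(o - 1)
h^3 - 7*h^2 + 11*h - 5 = (h - 5)*(h - 1)^2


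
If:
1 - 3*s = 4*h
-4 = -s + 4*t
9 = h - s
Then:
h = 4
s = -5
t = -9/4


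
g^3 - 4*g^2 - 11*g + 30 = (g - 5)*(g - 2)*(g + 3)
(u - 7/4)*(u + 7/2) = u^2 + 7*u/4 - 49/8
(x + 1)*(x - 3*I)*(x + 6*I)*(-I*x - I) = -I*x^4 + 3*x^3 - 2*I*x^3 + 6*x^2 - 19*I*x^2 + 3*x - 36*I*x - 18*I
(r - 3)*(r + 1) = r^2 - 2*r - 3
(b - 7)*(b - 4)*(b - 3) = b^3 - 14*b^2 + 61*b - 84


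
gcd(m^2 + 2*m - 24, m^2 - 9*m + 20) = m - 4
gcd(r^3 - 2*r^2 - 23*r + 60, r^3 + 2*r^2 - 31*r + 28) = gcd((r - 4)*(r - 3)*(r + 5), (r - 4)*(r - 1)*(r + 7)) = r - 4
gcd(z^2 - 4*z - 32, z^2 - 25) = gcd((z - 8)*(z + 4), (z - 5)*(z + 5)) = 1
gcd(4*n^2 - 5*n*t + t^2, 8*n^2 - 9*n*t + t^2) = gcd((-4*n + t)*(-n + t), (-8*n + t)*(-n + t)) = -n + t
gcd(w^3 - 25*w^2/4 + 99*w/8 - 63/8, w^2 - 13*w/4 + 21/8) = w^2 - 13*w/4 + 21/8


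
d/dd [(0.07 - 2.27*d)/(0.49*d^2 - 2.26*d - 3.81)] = (1.1123*d^2 - 0.0686*d + 8.8069)/(0.2401*d^4 - 2.2148*d^3 + 1.3738*d^2 + 17.2212*d + 14.5161)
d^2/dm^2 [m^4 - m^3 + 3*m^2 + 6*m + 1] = 12*m^2 - 6*m + 6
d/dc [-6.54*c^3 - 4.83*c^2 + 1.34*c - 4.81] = -19.62*c^2 - 9.66*c + 1.34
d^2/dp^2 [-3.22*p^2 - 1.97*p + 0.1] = -6.44000000000000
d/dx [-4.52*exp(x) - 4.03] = -4.52*exp(x)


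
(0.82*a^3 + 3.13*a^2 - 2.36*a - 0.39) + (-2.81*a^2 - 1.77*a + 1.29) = 0.82*a^3 + 0.32*a^2 - 4.13*a + 0.9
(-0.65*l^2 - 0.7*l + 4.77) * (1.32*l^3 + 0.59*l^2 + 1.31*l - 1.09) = -0.858*l^5 - 1.3075*l^4 + 5.0319*l^3 + 2.6058*l^2 + 7.0117*l - 5.1993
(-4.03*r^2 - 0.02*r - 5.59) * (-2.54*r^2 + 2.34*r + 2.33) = 10.2362*r^4 - 9.3794*r^3 + 4.7619*r^2 - 13.1272*r - 13.0247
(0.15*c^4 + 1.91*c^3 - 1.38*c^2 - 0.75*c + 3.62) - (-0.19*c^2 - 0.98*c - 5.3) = 0.15*c^4 + 1.91*c^3 - 1.19*c^2 + 0.23*c + 8.92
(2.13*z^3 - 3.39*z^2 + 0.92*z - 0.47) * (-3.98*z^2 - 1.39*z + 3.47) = -8.4774*z^5 + 10.5315*z^4 + 8.4416*z^3 - 11.1715*z^2 + 3.8457*z - 1.6309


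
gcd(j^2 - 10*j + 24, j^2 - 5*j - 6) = j - 6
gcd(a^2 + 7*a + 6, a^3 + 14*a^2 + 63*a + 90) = a + 6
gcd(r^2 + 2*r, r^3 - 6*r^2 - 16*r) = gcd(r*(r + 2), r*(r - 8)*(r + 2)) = r^2 + 2*r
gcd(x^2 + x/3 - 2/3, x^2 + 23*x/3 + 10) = 1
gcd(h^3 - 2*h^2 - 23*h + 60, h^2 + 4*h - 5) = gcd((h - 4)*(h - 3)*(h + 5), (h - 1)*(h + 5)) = h + 5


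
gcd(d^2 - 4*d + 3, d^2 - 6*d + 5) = d - 1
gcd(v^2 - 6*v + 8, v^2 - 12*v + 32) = v - 4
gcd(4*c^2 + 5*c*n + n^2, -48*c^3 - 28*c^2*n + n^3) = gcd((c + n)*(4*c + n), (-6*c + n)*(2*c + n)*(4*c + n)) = 4*c + n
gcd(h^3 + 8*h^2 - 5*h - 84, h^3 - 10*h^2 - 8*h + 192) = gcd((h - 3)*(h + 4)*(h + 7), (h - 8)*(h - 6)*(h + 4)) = h + 4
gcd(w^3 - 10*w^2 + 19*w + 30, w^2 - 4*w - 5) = w^2 - 4*w - 5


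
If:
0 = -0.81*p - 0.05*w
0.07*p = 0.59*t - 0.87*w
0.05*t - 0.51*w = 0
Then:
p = 0.00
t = 0.00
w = 0.00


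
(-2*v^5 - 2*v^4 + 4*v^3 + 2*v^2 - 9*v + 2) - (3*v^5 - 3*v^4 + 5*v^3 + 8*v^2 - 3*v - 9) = -5*v^5 + v^4 - v^3 - 6*v^2 - 6*v + 11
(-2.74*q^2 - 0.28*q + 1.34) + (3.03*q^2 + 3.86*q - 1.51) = 0.29*q^2 + 3.58*q - 0.17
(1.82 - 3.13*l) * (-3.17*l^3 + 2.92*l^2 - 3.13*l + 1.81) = 9.9221*l^4 - 14.909*l^3 + 15.1113*l^2 - 11.3619*l + 3.2942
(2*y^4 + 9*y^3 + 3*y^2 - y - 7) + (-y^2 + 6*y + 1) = 2*y^4 + 9*y^3 + 2*y^2 + 5*y - 6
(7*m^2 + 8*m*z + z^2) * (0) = 0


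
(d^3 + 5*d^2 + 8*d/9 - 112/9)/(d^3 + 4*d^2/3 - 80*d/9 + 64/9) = (3*d + 7)/(3*d - 4)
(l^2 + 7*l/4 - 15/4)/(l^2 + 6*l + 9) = (l - 5/4)/(l + 3)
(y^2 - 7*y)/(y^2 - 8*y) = (y - 7)/(y - 8)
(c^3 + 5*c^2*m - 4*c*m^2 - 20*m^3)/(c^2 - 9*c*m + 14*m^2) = (c^2 + 7*c*m + 10*m^2)/(c - 7*m)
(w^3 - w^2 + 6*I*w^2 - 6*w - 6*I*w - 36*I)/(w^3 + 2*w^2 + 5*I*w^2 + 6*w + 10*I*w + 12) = (w - 3)/(w - I)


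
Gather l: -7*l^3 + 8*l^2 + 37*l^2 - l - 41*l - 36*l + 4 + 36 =-7*l^3 + 45*l^2 - 78*l + 40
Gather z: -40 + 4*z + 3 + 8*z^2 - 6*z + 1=8*z^2 - 2*z - 36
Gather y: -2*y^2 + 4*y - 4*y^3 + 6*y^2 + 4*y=-4*y^3 + 4*y^2 + 8*y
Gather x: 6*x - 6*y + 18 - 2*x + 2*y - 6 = 4*x - 4*y + 12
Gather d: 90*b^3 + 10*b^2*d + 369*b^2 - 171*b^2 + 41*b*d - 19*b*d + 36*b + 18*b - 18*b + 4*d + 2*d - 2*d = 90*b^3 + 198*b^2 + 36*b + d*(10*b^2 + 22*b + 4)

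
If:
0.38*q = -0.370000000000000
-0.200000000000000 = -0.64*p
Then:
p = 0.31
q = -0.97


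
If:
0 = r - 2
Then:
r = 2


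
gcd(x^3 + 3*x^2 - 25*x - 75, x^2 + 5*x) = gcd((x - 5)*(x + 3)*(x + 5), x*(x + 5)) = x + 5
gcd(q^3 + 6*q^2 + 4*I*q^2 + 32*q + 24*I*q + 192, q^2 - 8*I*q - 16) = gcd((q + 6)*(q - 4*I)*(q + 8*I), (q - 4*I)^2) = q - 4*I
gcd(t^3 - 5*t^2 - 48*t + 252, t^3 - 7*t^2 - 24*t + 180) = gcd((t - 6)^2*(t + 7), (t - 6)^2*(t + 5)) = t^2 - 12*t + 36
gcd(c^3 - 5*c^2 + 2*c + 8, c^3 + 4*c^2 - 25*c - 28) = c^2 - 3*c - 4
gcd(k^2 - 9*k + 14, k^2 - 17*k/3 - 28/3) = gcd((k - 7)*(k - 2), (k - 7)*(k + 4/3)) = k - 7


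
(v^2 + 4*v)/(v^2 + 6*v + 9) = v*(v + 4)/(v^2 + 6*v + 9)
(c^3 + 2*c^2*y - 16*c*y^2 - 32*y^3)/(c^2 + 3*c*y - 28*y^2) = (c^2 + 6*c*y + 8*y^2)/(c + 7*y)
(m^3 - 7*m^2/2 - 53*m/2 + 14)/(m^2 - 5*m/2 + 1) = (m^2 - 3*m - 28)/(m - 2)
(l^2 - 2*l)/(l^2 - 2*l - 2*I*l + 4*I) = l/(l - 2*I)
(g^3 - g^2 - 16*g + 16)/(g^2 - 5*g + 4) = g + 4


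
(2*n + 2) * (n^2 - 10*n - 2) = 2*n^3 - 18*n^2 - 24*n - 4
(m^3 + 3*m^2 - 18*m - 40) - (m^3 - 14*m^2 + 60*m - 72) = 17*m^2 - 78*m + 32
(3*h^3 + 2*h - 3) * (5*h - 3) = 15*h^4 - 9*h^3 + 10*h^2 - 21*h + 9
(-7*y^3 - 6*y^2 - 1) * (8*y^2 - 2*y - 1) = -56*y^5 - 34*y^4 + 19*y^3 - 2*y^2 + 2*y + 1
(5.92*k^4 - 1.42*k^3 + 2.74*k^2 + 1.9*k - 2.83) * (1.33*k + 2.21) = 7.8736*k^5 + 11.1946*k^4 + 0.506000000000001*k^3 + 8.5824*k^2 + 0.435099999999999*k - 6.2543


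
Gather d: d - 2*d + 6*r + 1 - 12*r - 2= -d - 6*r - 1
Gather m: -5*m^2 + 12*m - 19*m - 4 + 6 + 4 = -5*m^2 - 7*m + 6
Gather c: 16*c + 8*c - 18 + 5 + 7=24*c - 6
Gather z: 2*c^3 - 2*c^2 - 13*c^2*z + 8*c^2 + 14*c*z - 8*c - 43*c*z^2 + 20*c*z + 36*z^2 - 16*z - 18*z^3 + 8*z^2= 2*c^3 + 6*c^2 - 8*c - 18*z^3 + z^2*(44 - 43*c) + z*(-13*c^2 + 34*c - 16)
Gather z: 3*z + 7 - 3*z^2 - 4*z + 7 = -3*z^2 - z + 14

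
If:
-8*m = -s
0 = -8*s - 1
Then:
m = -1/64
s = -1/8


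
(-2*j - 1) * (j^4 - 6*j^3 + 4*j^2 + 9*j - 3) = -2*j^5 + 11*j^4 - 2*j^3 - 22*j^2 - 3*j + 3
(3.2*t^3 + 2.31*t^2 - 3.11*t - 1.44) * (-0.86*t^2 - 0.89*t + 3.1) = -2.752*t^5 - 4.8346*t^4 + 10.5387*t^3 + 11.1673*t^2 - 8.3594*t - 4.464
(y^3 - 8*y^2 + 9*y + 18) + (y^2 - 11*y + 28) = y^3 - 7*y^2 - 2*y + 46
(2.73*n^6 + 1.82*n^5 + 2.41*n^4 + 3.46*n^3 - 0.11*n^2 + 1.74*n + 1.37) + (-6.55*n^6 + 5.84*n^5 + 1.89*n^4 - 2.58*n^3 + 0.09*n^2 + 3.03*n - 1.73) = -3.82*n^6 + 7.66*n^5 + 4.3*n^4 + 0.88*n^3 - 0.02*n^2 + 4.77*n - 0.36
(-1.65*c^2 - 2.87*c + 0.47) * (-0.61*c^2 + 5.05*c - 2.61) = 1.0065*c^4 - 6.5818*c^3 - 10.4737*c^2 + 9.8642*c - 1.2267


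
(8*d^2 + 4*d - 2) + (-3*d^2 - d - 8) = 5*d^2 + 3*d - 10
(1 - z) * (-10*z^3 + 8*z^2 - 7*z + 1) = 10*z^4 - 18*z^3 + 15*z^2 - 8*z + 1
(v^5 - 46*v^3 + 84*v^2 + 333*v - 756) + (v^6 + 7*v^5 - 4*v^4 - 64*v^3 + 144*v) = v^6 + 8*v^5 - 4*v^4 - 110*v^3 + 84*v^2 + 477*v - 756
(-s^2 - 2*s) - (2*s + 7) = -s^2 - 4*s - 7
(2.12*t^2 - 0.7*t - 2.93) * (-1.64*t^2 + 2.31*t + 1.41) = -3.4768*t^4 + 6.0452*t^3 + 6.1774*t^2 - 7.7553*t - 4.1313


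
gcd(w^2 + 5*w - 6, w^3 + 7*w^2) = 1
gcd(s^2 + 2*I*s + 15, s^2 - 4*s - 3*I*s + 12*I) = s - 3*I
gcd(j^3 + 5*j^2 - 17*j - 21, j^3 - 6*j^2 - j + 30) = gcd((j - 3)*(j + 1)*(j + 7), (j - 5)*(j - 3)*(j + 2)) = j - 3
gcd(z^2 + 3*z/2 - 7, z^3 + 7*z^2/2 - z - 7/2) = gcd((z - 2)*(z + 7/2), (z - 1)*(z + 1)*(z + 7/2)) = z + 7/2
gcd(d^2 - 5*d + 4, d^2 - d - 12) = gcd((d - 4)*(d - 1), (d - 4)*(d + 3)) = d - 4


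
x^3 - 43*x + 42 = (x - 6)*(x - 1)*(x + 7)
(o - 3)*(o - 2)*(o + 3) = o^3 - 2*o^2 - 9*o + 18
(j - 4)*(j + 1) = j^2 - 3*j - 4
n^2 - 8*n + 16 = (n - 4)^2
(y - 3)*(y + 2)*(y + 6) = y^3 + 5*y^2 - 12*y - 36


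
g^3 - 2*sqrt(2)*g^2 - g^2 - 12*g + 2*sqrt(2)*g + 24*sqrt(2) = (g - 4)*(g + 3)*(g - 2*sqrt(2))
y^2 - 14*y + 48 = (y - 8)*(y - 6)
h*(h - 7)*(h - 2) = h^3 - 9*h^2 + 14*h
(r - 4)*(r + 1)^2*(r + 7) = r^4 + 5*r^3 - 21*r^2 - 53*r - 28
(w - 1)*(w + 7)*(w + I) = w^3 + 6*w^2 + I*w^2 - 7*w + 6*I*w - 7*I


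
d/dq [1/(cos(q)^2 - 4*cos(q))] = 2*(cos(q) - 2)*sin(q)/((cos(q) - 4)^2*cos(q)^2)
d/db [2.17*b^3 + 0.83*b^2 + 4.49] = b*(6.51*b + 1.66)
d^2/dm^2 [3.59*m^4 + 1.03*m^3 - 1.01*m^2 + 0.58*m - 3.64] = 43.08*m^2 + 6.18*m - 2.02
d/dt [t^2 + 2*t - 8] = 2*t + 2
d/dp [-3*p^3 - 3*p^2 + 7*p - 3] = -9*p^2 - 6*p + 7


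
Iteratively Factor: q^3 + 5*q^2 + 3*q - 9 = (q - 1)*(q^2 + 6*q + 9) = (q - 1)*(q + 3)*(q + 3)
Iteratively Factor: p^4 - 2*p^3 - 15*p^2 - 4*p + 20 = (p + 2)*(p^3 - 4*p^2 - 7*p + 10) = (p - 5)*(p + 2)*(p^2 + p - 2) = (p - 5)*(p + 2)^2*(p - 1)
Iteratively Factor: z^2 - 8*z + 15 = (z - 5)*(z - 3)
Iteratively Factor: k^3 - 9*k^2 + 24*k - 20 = (k - 2)*(k^2 - 7*k + 10) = (k - 5)*(k - 2)*(k - 2)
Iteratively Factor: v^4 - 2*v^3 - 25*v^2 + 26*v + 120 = (v + 2)*(v^3 - 4*v^2 - 17*v + 60) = (v + 2)*(v + 4)*(v^2 - 8*v + 15) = (v - 3)*(v + 2)*(v + 4)*(v - 5)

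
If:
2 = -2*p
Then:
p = -1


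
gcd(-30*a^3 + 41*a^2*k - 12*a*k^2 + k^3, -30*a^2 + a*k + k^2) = 5*a - k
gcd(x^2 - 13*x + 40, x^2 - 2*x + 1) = 1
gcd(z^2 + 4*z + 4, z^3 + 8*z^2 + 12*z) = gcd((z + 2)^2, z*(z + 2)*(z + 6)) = z + 2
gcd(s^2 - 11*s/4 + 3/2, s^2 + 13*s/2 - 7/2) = 1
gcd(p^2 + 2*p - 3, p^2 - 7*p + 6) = p - 1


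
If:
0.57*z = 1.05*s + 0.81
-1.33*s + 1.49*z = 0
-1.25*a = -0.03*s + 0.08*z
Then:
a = 0.05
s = -1.50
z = -1.34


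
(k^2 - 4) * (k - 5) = k^3 - 5*k^2 - 4*k + 20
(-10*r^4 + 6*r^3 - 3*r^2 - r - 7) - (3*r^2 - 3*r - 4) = -10*r^4 + 6*r^3 - 6*r^2 + 2*r - 3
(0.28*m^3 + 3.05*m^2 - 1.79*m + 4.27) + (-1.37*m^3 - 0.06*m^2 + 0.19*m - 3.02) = -1.09*m^3 + 2.99*m^2 - 1.6*m + 1.25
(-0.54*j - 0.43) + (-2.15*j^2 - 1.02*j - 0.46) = -2.15*j^2 - 1.56*j - 0.89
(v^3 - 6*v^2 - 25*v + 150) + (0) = v^3 - 6*v^2 - 25*v + 150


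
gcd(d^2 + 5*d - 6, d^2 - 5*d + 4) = d - 1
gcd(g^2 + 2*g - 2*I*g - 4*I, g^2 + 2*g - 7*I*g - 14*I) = g + 2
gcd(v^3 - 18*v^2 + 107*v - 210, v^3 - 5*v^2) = v - 5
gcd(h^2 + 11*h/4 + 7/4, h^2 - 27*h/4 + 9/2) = 1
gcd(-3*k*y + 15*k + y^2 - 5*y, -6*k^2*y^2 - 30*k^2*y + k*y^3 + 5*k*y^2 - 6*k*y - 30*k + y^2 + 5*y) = 1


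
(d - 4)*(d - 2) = d^2 - 6*d + 8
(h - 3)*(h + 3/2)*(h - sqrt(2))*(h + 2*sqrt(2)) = h^4 - 3*h^3/2 + sqrt(2)*h^3 - 17*h^2/2 - 3*sqrt(2)*h^2/2 - 9*sqrt(2)*h/2 + 6*h + 18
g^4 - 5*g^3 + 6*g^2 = g^2*(g - 3)*(g - 2)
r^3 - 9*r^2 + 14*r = r*(r - 7)*(r - 2)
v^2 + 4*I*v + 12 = (v - 2*I)*(v + 6*I)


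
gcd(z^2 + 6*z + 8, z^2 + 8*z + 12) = z + 2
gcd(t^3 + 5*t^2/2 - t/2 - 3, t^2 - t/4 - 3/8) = 1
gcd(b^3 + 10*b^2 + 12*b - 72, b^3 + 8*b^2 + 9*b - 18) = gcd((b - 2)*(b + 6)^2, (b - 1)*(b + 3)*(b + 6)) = b + 6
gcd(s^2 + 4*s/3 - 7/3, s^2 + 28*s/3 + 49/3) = s + 7/3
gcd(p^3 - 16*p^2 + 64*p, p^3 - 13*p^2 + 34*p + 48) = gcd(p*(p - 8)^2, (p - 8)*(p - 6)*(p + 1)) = p - 8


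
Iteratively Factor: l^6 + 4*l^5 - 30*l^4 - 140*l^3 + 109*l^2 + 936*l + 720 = (l + 4)*(l^5 - 30*l^3 - 20*l^2 + 189*l + 180) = (l + 4)^2*(l^4 - 4*l^3 - 14*l^2 + 36*l + 45) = (l + 1)*(l + 4)^2*(l^3 - 5*l^2 - 9*l + 45) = (l - 5)*(l + 1)*(l + 4)^2*(l^2 - 9) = (l - 5)*(l + 1)*(l + 3)*(l + 4)^2*(l - 3)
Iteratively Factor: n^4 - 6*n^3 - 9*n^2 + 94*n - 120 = (n - 3)*(n^3 - 3*n^2 - 18*n + 40) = (n - 5)*(n - 3)*(n^2 + 2*n - 8) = (n - 5)*(n - 3)*(n - 2)*(n + 4)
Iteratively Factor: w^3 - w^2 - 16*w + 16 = (w - 4)*(w^2 + 3*w - 4) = (w - 4)*(w - 1)*(w + 4)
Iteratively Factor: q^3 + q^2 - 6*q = (q - 2)*(q^2 + 3*q) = (q - 2)*(q + 3)*(q)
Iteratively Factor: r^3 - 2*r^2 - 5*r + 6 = (r - 3)*(r^2 + r - 2) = (r - 3)*(r - 1)*(r + 2)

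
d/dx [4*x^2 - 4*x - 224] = 8*x - 4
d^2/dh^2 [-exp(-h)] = -exp(-h)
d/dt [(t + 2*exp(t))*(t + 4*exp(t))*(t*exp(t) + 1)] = (t + 1)*(t + 2*exp(t))*(t + 4*exp(t))*exp(t) + (t + 2*exp(t))*(t*exp(t) + 1)*(4*exp(t) + 1) + (t + 4*exp(t))*(t*exp(t) + 1)*(2*exp(t) + 1)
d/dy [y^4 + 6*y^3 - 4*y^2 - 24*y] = 4*y^3 + 18*y^2 - 8*y - 24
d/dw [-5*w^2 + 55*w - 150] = 55 - 10*w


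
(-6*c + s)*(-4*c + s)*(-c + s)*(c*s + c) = -24*c^4*s - 24*c^4 + 34*c^3*s^2 + 34*c^3*s - 11*c^2*s^3 - 11*c^2*s^2 + c*s^4 + c*s^3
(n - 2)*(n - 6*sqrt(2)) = n^2 - 6*sqrt(2)*n - 2*n + 12*sqrt(2)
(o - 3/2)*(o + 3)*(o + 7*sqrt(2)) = o^3 + 3*o^2/2 + 7*sqrt(2)*o^2 - 9*o/2 + 21*sqrt(2)*o/2 - 63*sqrt(2)/2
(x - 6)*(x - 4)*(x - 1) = x^3 - 11*x^2 + 34*x - 24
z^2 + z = z*(z + 1)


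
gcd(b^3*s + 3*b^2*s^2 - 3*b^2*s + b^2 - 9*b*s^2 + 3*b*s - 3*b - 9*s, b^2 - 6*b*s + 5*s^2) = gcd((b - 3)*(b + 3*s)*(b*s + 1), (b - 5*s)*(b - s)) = 1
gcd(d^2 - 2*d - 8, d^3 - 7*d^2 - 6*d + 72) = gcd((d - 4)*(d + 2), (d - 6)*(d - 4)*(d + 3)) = d - 4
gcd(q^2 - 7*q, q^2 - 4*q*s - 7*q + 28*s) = q - 7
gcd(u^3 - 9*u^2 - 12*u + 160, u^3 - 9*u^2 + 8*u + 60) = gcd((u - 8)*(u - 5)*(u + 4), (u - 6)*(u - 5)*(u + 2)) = u - 5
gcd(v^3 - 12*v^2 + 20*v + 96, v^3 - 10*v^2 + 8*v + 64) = v^2 - 6*v - 16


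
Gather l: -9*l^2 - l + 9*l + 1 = -9*l^2 + 8*l + 1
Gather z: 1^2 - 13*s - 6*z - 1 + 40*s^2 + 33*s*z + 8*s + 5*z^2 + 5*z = 40*s^2 - 5*s + 5*z^2 + z*(33*s - 1)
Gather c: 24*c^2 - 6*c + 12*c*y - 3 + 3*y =24*c^2 + c*(12*y - 6) + 3*y - 3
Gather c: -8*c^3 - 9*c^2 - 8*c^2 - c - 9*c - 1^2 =-8*c^3 - 17*c^2 - 10*c - 1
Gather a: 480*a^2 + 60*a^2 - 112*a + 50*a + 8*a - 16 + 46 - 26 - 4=540*a^2 - 54*a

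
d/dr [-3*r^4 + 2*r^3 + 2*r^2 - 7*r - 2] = -12*r^3 + 6*r^2 + 4*r - 7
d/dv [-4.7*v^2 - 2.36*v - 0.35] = -9.4*v - 2.36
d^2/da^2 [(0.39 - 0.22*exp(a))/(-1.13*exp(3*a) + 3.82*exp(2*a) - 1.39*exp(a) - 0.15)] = (1.123672*exp(6*a) - 7.330875*exp(5*a) + 20.346326*exp(4*a) - 23.305904*exp(3*a) + 7.563771*exp(2*a) - 1.693269*exp(a) + 0.086265)*exp(a)/(1.442897*exp(9*a) - 14.633274*exp(8*a) + 54.792909*exp(7*a) - 91.168807*exp(6*a) + 63.515187*exp(5*a) - 14.161656*exp(4*a) - 2.016926*exp(3*a) + 0.611595*exp(2*a) + 0.093825*exp(a) + 0.003375)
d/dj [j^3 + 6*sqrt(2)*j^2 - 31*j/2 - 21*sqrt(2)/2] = 3*j^2 + 12*sqrt(2)*j - 31/2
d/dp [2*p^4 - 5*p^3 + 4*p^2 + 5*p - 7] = 8*p^3 - 15*p^2 + 8*p + 5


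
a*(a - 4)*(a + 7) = a^3 + 3*a^2 - 28*a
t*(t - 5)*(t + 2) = t^3 - 3*t^2 - 10*t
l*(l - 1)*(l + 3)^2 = l^4 + 5*l^3 + 3*l^2 - 9*l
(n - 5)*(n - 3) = n^2 - 8*n + 15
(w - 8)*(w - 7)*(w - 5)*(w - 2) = w^4 - 22*w^3 + 171*w^2 - 542*w + 560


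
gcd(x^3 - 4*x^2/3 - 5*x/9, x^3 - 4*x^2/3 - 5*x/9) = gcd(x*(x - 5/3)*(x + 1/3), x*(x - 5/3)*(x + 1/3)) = x^3 - 4*x^2/3 - 5*x/9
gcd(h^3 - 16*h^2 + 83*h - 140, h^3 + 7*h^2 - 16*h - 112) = h - 4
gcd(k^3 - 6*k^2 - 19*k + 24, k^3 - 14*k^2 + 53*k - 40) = k^2 - 9*k + 8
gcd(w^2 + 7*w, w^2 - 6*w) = w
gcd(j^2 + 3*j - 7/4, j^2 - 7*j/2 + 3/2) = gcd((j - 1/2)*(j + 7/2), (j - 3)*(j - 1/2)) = j - 1/2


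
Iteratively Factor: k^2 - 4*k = (k)*(k - 4)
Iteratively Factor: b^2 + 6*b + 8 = (b + 2)*(b + 4)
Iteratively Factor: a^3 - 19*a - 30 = (a + 3)*(a^2 - 3*a - 10) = (a + 2)*(a + 3)*(a - 5)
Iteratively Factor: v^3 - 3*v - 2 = (v + 1)*(v^2 - v - 2) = (v + 1)^2*(v - 2)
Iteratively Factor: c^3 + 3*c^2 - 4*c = (c + 4)*(c^2 - c) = c*(c + 4)*(c - 1)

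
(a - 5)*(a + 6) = a^2 + a - 30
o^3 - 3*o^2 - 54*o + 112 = (o - 8)*(o - 2)*(o + 7)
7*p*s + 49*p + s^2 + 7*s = (7*p + s)*(s + 7)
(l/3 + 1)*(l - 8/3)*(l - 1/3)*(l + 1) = l^4/3 + l^3/3 - 73*l^2/27 - 49*l/27 + 8/9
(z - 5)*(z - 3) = z^2 - 8*z + 15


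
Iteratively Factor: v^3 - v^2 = (v)*(v^2 - v) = v^2*(v - 1)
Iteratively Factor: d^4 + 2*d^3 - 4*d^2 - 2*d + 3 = (d + 3)*(d^3 - d^2 - d + 1) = (d + 1)*(d + 3)*(d^2 - 2*d + 1) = (d - 1)*(d + 1)*(d + 3)*(d - 1)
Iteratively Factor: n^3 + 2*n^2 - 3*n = (n - 1)*(n^2 + 3*n) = n*(n - 1)*(n + 3)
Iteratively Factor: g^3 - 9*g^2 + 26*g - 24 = (g - 2)*(g^2 - 7*g + 12) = (g - 4)*(g - 2)*(g - 3)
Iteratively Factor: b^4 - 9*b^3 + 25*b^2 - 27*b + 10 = (b - 5)*(b^3 - 4*b^2 + 5*b - 2) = (b - 5)*(b - 2)*(b^2 - 2*b + 1) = (b - 5)*(b - 2)*(b - 1)*(b - 1)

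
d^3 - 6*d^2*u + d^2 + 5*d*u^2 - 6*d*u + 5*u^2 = (d + 1)*(d - 5*u)*(d - u)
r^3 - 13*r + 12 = (r - 3)*(r - 1)*(r + 4)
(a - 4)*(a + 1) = a^2 - 3*a - 4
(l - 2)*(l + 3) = l^2 + l - 6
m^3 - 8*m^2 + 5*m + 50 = (m - 5)^2*(m + 2)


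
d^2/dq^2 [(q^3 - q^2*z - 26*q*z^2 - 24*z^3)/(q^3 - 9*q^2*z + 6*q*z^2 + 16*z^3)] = 16*z*(q^3 - 15*q^2*z + 102*q*z^2 - 260*z^3)/(q^6 - 30*q^5*z + 348*q^4*z^2 - 1960*q^3*z^3 + 5568*q^2*z^4 - 7680*q*z^5 + 4096*z^6)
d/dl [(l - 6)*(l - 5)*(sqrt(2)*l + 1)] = 3*sqrt(2)*l^2 - 22*sqrt(2)*l + 2*l - 11 + 30*sqrt(2)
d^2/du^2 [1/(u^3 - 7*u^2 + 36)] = 2*(u^2*(3*u - 14)^2 + (7 - 3*u)*(u^3 - 7*u^2 + 36))/(u^3 - 7*u^2 + 36)^3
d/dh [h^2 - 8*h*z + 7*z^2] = 2*h - 8*z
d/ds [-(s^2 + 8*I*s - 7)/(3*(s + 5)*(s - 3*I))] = (s^2*(-5 + 11*I) + s*(-14 + 30*I) - 155 + 21*I)/(3*s^4 + s^3*(30 - 18*I) + s^2*(48 - 180*I) + s*(-270 - 450*I) - 675)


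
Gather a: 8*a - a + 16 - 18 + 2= 7*a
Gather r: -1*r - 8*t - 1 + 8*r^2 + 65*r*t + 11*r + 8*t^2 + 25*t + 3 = 8*r^2 + r*(65*t + 10) + 8*t^2 + 17*t + 2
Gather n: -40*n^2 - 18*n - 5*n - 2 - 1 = -40*n^2 - 23*n - 3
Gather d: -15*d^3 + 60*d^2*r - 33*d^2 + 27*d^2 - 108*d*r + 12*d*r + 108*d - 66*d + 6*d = -15*d^3 + d^2*(60*r - 6) + d*(48 - 96*r)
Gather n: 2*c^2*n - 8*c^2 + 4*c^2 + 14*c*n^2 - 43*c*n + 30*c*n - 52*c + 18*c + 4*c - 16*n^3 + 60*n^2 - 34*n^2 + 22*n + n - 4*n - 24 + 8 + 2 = -4*c^2 - 30*c - 16*n^3 + n^2*(14*c + 26) + n*(2*c^2 - 13*c + 19) - 14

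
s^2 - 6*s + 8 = (s - 4)*(s - 2)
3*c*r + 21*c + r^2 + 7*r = (3*c + r)*(r + 7)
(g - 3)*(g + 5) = g^2 + 2*g - 15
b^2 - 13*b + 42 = (b - 7)*(b - 6)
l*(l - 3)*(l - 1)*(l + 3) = l^4 - l^3 - 9*l^2 + 9*l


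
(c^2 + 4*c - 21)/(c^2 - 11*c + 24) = (c + 7)/(c - 8)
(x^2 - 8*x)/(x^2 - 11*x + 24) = x/(x - 3)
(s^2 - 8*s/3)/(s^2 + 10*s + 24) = s*(3*s - 8)/(3*(s^2 + 10*s + 24))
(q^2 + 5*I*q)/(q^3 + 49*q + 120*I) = q/(q^2 - 5*I*q + 24)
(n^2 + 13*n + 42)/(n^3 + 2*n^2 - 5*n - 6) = (n^2 + 13*n + 42)/(n^3 + 2*n^2 - 5*n - 6)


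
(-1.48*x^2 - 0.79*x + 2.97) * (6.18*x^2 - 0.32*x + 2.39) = -9.1464*x^4 - 4.4086*x^3 + 15.0702*x^2 - 2.8385*x + 7.0983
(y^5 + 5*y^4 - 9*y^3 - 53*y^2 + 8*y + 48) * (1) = y^5 + 5*y^4 - 9*y^3 - 53*y^2 + 8*y + 48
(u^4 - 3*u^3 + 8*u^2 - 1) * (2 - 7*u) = -7*u^5 + 23*u^4 - 62*u^3 + 16*u^2 + 7*u - 2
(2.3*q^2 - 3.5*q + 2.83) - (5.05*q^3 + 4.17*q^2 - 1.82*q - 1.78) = -5.05*q^3 - 1.87*q^2 - 1.68*q + 4.61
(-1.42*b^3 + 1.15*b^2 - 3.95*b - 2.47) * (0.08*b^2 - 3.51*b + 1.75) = -0.1136*b^5 + 5.0762*b^4 - 6.8375*b^3 + 15.6794*b^2 + 1.7572*b - 4.3225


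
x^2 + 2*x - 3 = (x - 1)*(x + 3)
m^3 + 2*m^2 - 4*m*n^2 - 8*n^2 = (m + 2)*(m - 2*n)*(m + 2*n)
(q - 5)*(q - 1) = q^2 - 6*q + 5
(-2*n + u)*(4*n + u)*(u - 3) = -8*n^2*u + 24*n^2 + 2*n*u^2 - 6*n*u + u^3 - 3*u^2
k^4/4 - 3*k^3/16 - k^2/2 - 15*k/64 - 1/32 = (k/2 + 1/4)^2*(k - 2)*(k + 1/4)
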